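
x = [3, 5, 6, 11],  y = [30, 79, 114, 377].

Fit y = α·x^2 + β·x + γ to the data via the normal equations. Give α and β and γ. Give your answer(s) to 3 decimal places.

AᵀA·[α, β, γ]ᵀ = Aᵀy reads: 16643·α + 1699·β + 191·γ = 51966;  1699·α + 191·β + 25·γ = 5316;  191·α + 25·β + 4·γ = 600.
(Σx^2·x^2 = 16643, Σx^2·x = 1699, Σx^2 = 191, Σx·x = 191, Σx = 25, Σ1 = 4, Σx^2·y = 51966, Σx·y = 5316, Σy = 600.)
Row-reducing yields α = 12673/4092, β = 145/4092, γ = 1293/682.

α = 3.097, β = 0.035, γ = 1.896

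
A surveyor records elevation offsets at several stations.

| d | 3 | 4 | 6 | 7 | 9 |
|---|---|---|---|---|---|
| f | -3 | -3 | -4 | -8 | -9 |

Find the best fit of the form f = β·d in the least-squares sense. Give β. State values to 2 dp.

β = -0.95

Compute the Gram sums: Σd·d = 191.
Moment sums: Σd·f = -182.
So AᵀA·[β]ᵀ = Aᵀf: [[191]]·[β]ᵀ = [-182]ᵀ.
Hence β = -182 / 191 ≈ -0.95288.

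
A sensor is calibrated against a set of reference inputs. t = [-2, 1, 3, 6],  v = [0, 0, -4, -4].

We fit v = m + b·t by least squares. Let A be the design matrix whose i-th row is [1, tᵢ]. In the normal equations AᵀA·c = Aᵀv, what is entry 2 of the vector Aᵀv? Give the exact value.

Entry 2 ↔ basis t, so (Aᵀv)_{2} = Σᵢ (t)·vᵢ = (-2)·(0) + (1)·(0) + (3)·(-4) + (6)·(-4) = -36.

-36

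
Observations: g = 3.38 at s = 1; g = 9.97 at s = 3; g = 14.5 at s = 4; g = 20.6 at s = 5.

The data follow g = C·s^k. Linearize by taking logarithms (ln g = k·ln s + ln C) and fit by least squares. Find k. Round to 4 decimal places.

Linearized form: ln g = k·ln s + ln C. From the 4 transformed points,
Σln s = 4.0943, Σ(ln s)² = 5.7191, Σln g = 9.2169, Σln s·ln g = 11.1025.
Normal system: [[5.7191, 4.0943]; [4.0943, 4]]·[k, ln C]ᵀ = [11.1025, 9.2169]ᵀ.
Δ = 5.7191·4 − (4.0943)² = 6.1125; k = (11.1025·4 − 4.0943·9.2169)/6.1125 = 1.09168, ln C = (5.7191·9.2169 − 4.0943·11.1025)/6.1125 = 1.18680.

k = 1.0917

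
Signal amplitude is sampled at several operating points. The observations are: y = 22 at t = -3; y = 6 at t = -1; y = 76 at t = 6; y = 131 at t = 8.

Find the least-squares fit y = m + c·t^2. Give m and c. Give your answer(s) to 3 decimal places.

From the data, Σ1 = 4, Σt^2 = 110, Σt^2·t^2 = 5474.
For Aᵀy: Σy = 235, Σt^2·y = 11324.
Determinant 4·5474 − 110² = 9796.
m = (235·5474 − 110·11324)/9796 = 20375/4898; c = (4·11324 − 110·235)/9796 = 9723/4898.

m = 4.160, c = 1.985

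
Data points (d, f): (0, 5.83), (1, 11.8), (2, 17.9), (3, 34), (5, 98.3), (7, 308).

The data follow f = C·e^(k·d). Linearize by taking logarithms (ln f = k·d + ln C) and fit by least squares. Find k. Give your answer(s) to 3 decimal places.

Let Y = ln f. Fitting Y = k·d + ln C by least squares:
Σd = 18.0000, Σ(d)² = 88.0000, Σln f = 20.9604, Σd·ln f = 81.8676.
Equations: 88.0000·k + 18.0000·ln C = 81.8676;  18.0000·k + 6·ln C = 20.9604.
Δ = 88.0000·6 − (18.0000)² = 204.0000; k = (81.8676·6 − 18.0000·20.9604)/204.0000 = 0.55842, ln C = (88.0000·20.9604 − 18.0000·81.8676)/204.0000 = 1.81813.

k = 0.558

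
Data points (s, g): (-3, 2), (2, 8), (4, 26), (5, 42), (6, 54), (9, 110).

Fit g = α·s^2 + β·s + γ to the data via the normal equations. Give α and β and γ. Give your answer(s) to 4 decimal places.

The normal equations are: 8835·α + 1115·β + 171·γ = 12370;  1115·α + 171·β + 23·γ = 1638;  171·α + 23·β + 6·γ = 242.
(Σs^2·s^2 = 8835, Σs^2·s = 1115, Σs^2 = 171, Σs·s = 171, Σs = 23, Σ1 = 6, Σs^2·g = 12370, Σs·g = 1638, Σg = 242.)
Solving the 3×3 system (Gaussian elimination) gives α = 190423/175506, β = 149571/58502, γ = -34190/87753.

α = 1.0850, β = 2.5567, γ = -0.3896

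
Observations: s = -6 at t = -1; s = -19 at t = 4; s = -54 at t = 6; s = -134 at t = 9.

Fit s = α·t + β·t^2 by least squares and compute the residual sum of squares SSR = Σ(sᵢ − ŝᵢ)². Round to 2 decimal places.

SSR = 1.37

With design matrix A, AᵀA = [[134, 1008]; [1008, 8114]] and Aᵀs = [-1600, -13108]ᵀ.
Determinant 134·8114 − 1008² = 71212.
α = ((-1600)·8114 − 1008·(-13108))/71212 = 57616/17803; β = (134·(-13108) − 1008·(-1600))/71212 = -35918/17803.
Residuals: -13284/17803, 5967/17803, -14010/17803, 5212/17803; SSR = 24463/17803.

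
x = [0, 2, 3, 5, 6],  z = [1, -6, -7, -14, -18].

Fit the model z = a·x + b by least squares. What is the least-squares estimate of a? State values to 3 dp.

a = -3.079

From the data, Σx·x = 74, Σx = 16, Σ1 = 5.
For Aᵀz: Σx·z = -211, Σz = -44.
Normal equations: [[74, 16]; [16, 5]]·[a, b]ᵀ = [-211, -44]ᵀ.
det = 74·5 − 16² = 114.
a = ((-211)·5 − 16·(-44))/114 = -117/38; b = (74·(-44) − 16·(-211))/114 = 20/19.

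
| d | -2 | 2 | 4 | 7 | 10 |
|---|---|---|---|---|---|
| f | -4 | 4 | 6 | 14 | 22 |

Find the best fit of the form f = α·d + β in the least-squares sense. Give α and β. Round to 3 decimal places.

The normal system AᵀA·[α, β]ᵀ = Aᵀf is [[173, 21]; [21, 5]]·[α, β]ᵀ = [358, 42]ᵀ.
Eliminating β: 5·(row 1) − 21·(row 2) gives 424·α = 5·358 − 21·42 = 908, so α = 227/106.
Then β = (42 − 21·(227/106))/5 = -63/106.

α = 2.142, β = -0.594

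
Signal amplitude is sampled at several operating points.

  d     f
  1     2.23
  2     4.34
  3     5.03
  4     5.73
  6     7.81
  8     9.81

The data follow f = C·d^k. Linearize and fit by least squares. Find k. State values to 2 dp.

Taking logs, ln f = k·ln d + ln C, so regress ln f on ln d.
Sums: Σln d = 7.0493, Σ(ln d)² = 11.1437, Σln f = 9.9698, Σln d·ln f = 13.6432.
Normal system: [[11.1437, 7.0493]; [7.0493, 6]]·[k, ln C]ᵀ = [13.6432, 9.9698]ᵀ.
Δ = 11.1437·6 − (7.0493)² = 17.1702; k = (13.6432·6 − 7.0493·9.9698)/17.1702 = 0.67441, ln C = (11.1437·9.9698 − 7.0493·13.6432)/17.1702 = 0.86929.

k = 0.67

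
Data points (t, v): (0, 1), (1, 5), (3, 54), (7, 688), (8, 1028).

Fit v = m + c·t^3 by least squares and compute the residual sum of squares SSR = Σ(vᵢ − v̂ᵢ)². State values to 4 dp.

SSR = 5.8019

Compute the Gram sums: Σ1 = 5, Σt^3 = 883, Σt^3·t^3 = 380523.
Right-hand side: Σv = 1776, Σt^3·v = 763783.
Determinant 5·380523 − 883² = 1122926.
m = (1776·380523 − 883·763783)/1122926 = 1388459/1122926; c = (5·763783 − 883·1776)/1122926 = 2250707/1122926.
Residuals: -265533/1122926, 987732/561463, -759772/561463, -403936/561463, 617485/1122926; SSR = 6515055/1122926.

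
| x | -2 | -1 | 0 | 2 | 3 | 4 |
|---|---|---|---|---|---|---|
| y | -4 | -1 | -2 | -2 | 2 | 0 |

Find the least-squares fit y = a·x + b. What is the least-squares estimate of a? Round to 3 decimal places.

The normal system AᵀA·[a, b]ᵀ = Aᵀy is [[34, 6]; [6, 6]]·[a, b]ᵀ = [11, -7]ᵀ.
det = 34·6 − 6² = 168.
a = (11·6 − 6·(-7))/168 = 9/14; b = (34·(-7) − 6·11)/168 = -38/21.

a = 0.643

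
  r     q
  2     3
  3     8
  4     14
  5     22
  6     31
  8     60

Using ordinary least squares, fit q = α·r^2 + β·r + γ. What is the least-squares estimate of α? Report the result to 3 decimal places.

The normal equations are: 6370·α + 952·β + 154·γ = 5814;  952·α + 154·β + 28·γ = 862;  154·α + 28·β + 6·γ = 138.
Inverting the 3×3 Gram matrix, [α, β, γ]ᵀ = [23/21, -169/105, 12/5]ᵀ.

α = 1.095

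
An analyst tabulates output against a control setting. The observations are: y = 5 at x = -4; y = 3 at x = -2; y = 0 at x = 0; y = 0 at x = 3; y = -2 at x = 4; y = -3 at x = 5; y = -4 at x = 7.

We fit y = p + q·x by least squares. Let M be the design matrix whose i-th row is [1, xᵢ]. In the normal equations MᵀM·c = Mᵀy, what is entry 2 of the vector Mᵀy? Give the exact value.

Entry 2 ↔ basis x, so (Mᵀy)_{2} = Σᵢ (x)·yᵢ = (-4)·(5) + (-2)·(3) + (0)·(0) + (3)·(0) + (4)·(-2) + (5)·(-3) + (7)·(-4) = -77.

-77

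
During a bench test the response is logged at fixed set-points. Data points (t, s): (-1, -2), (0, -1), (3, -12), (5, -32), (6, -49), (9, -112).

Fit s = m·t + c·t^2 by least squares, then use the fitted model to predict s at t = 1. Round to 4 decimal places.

Forming XᵀX = [[152, 1096]; [1096, 8564]] and Xᵀs = [-1496, -11746]ᵀ gives XᵀX·[m, c]ᵀ = Xᵀs.
Determinant 152·8564 − 1096² = 100512.
m = ((-1496)·8564 − 1096·(-11746))/100512 = 1289/2094; c = (152·(-11746) − 1096·(-1496))/100512 = -3037/2094.
At t = 1: ŝ = (1289/2094)·(1) + (-3037/2094)·(1) = -874/1047.

ŝ = -0.8348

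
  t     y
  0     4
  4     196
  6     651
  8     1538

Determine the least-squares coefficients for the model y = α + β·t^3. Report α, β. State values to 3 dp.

Entries of XᵀX: Σ1 = 4, Σt^3 = 792, Σt^3·t^3 = 312896.
Right-hand side: Σy = 2389, Σt^3·y = 940616.
XᵀX·[α, β]ᵀ = Xᵀy becomes [[4, 792]; [792, 312896]]·[α, β]ᵀ = [2389, 940616]ᵀ.
Determinant 4·312896 − 792² = 624320.
α = (2389·312896 − 792·940616)/624320 = 39698/9755; β = (4·940616 − 792·2389)/624320 = 233797/78040.

α = 4.070, β = 2.996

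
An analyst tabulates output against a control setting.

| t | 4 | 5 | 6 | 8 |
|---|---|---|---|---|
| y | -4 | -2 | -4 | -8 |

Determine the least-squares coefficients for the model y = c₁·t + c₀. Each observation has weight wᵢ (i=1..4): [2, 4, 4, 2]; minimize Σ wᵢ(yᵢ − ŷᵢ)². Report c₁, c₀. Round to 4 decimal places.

c₁ = -1.2857, c₀ = 3.2857

Normal-equation sums: Σwᵢ·t·t = 404, Σwᵢ·t = 68, Σwᵢ·1 = 12.
And Σwᵢ·t·y = -296, Σwᵢ·y = -48.
Normal equations: [[404, 68]; [68, 12]]·[c₁, c₀]ᵀ = [-296, -48]ᵀ.
Determinant 404·12 − 68² = 224.
c₁ = ((-296)·12 − 68·(-48))/224 = -9/7; c₀ = (404·(-48) − 68·(-296))/224 = 23/7.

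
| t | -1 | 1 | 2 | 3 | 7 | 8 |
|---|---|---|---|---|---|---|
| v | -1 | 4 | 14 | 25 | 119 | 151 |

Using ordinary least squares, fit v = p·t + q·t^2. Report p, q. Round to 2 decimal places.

p = 2.52, q = 2.05

Compute the Gram sums: Σt·t = 128, Σt·t^2 = 890, Σt^2·t^2 = 6596.
Right-hand side: Σt·v = 2149, Σt^2·v = 15779.
Normal equations: [[128, 890]; [890, 6596]]·[p, q]ᵀ = [2149, 15779]ᵀ.
det = 128·6596 − 890² = 52188.
p = (2149·6596 − 890·15779)/52188 = 65747/26094; q = (128·15779 − 890·2149)/52188 = 53551/26094.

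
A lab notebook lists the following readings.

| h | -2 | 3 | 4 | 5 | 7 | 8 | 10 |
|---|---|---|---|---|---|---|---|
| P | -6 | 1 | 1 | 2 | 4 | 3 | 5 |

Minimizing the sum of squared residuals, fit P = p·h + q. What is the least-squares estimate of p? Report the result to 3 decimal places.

p = 0.880

AᵀA·[p, q]ᵀ = AᵀP reads: 267·p + 35·q = 131;  35·p + 7·q = 10.
(Σh·h = 267, Σh = 35, Σ1 = 7, Σh·P = 131, ΣP = 10.)
Δ = 267·7 − 35² = 644.
p = (131·7 − 35·10)/644 = 81/92; q = (267·10 − 35·131)/644 = -1915/644.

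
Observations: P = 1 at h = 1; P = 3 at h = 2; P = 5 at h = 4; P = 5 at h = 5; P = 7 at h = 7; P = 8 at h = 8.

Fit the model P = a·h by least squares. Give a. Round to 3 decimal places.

AᵀA·[a]ᵀ = AᵀP reads: 159·a = 165.
a = 165/159 = 1.03774.

a = 1.038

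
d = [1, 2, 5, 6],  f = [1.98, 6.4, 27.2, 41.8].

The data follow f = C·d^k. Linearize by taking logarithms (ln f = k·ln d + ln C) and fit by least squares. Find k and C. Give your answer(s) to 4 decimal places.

Let Y = ln f. Fitting Y = k·ln d + ln C by least squares:
Σln d = 4.0943, Σ(ln d)² = 6.2811, Σln f = 9.5755, Σln d·ln f = 13.2915.
Normal system: [[6.2811, 4.0943]; [4.0943, 4]]·[k, ln C]ᵀ = [13.2915, 9.5755]ᵀ.
Δ = 6.2811·4 − (4.0943)² = 8.3609; k = (13.2915·4 − 4.0943·9.5755)/8.3609 = 1.66972, ln C = (6.2811·9.5755 − 4.0943·13.2915)/8.3609 = 0.68477, so C = exp(0.68477) = 1.98332.

k = 1.6697, C = 1.9833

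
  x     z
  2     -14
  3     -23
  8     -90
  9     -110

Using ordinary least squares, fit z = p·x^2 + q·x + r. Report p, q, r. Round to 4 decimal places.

With design matrix M, MᵀM = [[10754, 1276, 158]; [1276, 158, 22]; [158, 22, 4]] and Mᵀz = [-14933, -1807, -237]ᵀ.
Inverting the 3×3 Gram matrix, [p, q, r]ᵀ = [-11/12, -1565/444, -541/148]ᵀ.

p = -0.9167, q = -3.5248, r = -3.6554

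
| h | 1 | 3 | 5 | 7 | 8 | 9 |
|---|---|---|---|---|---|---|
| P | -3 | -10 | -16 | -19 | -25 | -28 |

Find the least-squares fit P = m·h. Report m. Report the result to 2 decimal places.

m = -3.05

From the data, Σh·h = 229.
And Σh·P = -698.
MᵀM·[m]ᵀ = MᵀP becomes [[229]]·[m]ᵀ = [-698]ᵀ.
m = (-698)/229 = -3.04803.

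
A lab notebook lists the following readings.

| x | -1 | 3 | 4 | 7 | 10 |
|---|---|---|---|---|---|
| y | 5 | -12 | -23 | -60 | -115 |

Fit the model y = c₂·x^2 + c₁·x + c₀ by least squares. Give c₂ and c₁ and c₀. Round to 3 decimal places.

c₂ = -0.917, c₁ = -2.661, c₀ = 3.334

From the data, Σx^2·x^2 = 12739, Σx^2·x = 1433, Σx^2 = 175, Σx·x = 175, Σx = 23, Σ1 = 5.
And Σx^2·y = -14911, Σx·y = -1703, Σy = -205.
Normal equations: [[12739, 1433, 175]; [1433, 175, 23]; [175, 23, 5]]·[c₂, c₁, c₀]ᵀ = [-14911, -1703, -205]ᵀ.
Inverting the 3×3 Gram matrix, [c₂, c₁, c₀]ᵀ = [-24188/26377, -70180/26377, 87951/26377]ᵀ.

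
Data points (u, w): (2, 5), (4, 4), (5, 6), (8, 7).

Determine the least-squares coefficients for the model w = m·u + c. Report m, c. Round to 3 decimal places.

m = 0.400, c = 3.600

Normal-equation sums: Σu·u = 109, Σu = 19, Σ1 = 4.
Moment sums: Σu·w = 112, Σw = 22.
So MᵀM·[m, c]ᵀ = Mᵀw: [[109, 19]; [19, 4]]·[m, c]ᵀ = [112, 22]ᵀ.
Eliminating c: 4·(row 1) − 19·(row 2) gives 75·m = 4·112 − 19·22 = 30, so m = 2/5.
Then c = (22 − 19·(2/5))/4 = 18/5.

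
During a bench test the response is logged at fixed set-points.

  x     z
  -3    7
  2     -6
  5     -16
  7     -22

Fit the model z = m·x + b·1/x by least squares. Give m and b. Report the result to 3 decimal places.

m = -3.185, b = 2.524

With design matrix A, AᵀA = [[87, 4]; [4, 18589/44100]] and Aᵀz = [-267, -1226/105]ᵀ.
Eliminating b: (18589/44100)·(row 1) − 4·(row 2) gives (303881/14700)·m = (18589/44100)·(-267) − 4·(-1226/105) = -967861/14700, so m = -967861/303881.
Then b = ((-1226/105) − 4·(-967861/303881))/(18589/44100) = 766920/303881.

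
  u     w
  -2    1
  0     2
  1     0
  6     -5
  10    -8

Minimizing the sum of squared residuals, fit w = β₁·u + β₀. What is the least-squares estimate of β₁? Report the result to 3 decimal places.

The normal system AᵀA·[β₁, β₀]ᵀ = Aᵀw is [[141, 15]; [15, 5]]·[β₁, β₀]ᵀ = [-112, -10]ᵀ.
det = 141·5 − 15² = 480.
β₁ = ((-112)·5 − 15·(-10))/480 = -41/48; β₀ = (141·(-10) − 15·(-112))/480 = 9/16.

β₁ = -0.854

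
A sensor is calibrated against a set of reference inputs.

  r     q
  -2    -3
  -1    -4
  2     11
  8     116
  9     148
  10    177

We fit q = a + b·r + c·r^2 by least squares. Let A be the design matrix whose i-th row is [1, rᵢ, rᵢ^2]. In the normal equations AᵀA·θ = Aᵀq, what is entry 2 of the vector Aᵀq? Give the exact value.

4062

Entry 2 ↔ basis r, so (Aᵀq)_{2} = Σᵢ (r)·qᵢ = (-2)·(-3) + (-1)·(-4) + (2)·(11) + (8)·(116) + (9)·(148) + (10)·(177) = 4062.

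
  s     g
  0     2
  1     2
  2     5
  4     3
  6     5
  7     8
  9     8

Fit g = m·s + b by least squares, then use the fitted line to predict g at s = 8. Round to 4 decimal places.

ĝ = 7.3269

The normal equations are: 187·m + 29·b = 182;  29·m + 7·b = 33.
(Σs·s = 187, Σs = 29, Σ1 = 7, Σs·g = 182, Σg = 33.)
Eliminating b: 7·(row 1) − 29·(row 2) gives 468·m = 7·182 − 29·33 = 317, so m = 317/468.
Then b = (33 − 29·(317/468))/7 = 893/468.
At s = 8: ĝ = (317/468)·(8) + (893/468)·(1) = 381/52.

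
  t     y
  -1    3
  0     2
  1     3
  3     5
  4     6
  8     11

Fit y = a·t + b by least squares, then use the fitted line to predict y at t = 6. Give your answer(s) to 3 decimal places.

ŷ = 8.402

MᵀM·[a, b]ᵀ = Mᵀy reads: 91·a + 15·b = 127;  15·a + 6·b = 30.
det = 91·6 − 15² = 321.
a = (127·6 − 15·30)/321 = 104/107; b = (91·30 − 15·127)/321 = 275/107.
At t = 6: ŷ = (104/107)·(6) + (275/107)·(1) = 899/107.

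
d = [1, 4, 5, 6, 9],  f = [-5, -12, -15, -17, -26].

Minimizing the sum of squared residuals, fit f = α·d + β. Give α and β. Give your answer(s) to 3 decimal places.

α = -2.618, β = -1.912

AᵀA·[α, β]ᵀ = Aᵀf reads: 159·α + 25·β = -464;  25·α + 5·β = -75.
(Σd·d = 159, Σd = 25, Σ1 = 5, Σd·f = -464, Σf = -75.)
Determinant 159·5 − 25² = 170.
α = ((-464)·5 − 25·(-75))/170 = -89/34; β = (159·(-75) − 25·(-464))/170 = -65/34.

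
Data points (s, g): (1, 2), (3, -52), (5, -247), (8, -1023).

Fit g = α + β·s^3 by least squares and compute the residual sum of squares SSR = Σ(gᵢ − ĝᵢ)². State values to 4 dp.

Sums needed: Σ1 = 4, Σs^3 = 665, Σs^3·s^3 = 278499.
And Σg = -1320, Σs^3·g = -556053.
Normal equations: [[4, 665]; [665, 278499]]·[α, β]ᵀ = [-1320, -556053]ᵀ.
Determinant 4·278499 − 665² = 671771.
α = ((-1320)·278499 − 665·(-556053))/671771 = 2156565/671771; β = (4·(-556053) − 665·(-1320))/671771 = -1346412/671771.
Residuals: 533389/671771, -735533/671771, 217498/671771, -15354/671771; SSR = 1299630/671771.

SSR = 1.9346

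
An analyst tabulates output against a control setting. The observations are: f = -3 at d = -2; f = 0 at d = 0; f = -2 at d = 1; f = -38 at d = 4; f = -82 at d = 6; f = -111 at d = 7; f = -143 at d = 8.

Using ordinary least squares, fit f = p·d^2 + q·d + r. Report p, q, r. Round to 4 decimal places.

Forming AᵀA = [[8066, 1128, 170]; [1128, 170, 24]; [170, 24, 7]] and Aᵀf = [-18165, -2561, -379]ᵀ gives AᵀA·[p, q, r]ᵀ = Aᵀf.
Solving the 3×3 system (Gaussian elimination) gives p = -49123/24094, q = -41239/24094, r = 14930/12047.

p = -2.0388, q = -1.7116, r = 1.2393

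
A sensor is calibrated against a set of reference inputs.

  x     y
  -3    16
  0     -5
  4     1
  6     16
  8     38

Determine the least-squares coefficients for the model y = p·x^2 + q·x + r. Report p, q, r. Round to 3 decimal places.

p = 1.064, q = -3.212, r = -3.764

Compute the Gram sums: Σx^2·x^2 = 5729, Σx^2·x = 765, Σx^2 = 125, Σx·x = 125, Σx = 15, Σ1 = 5.
For Mᵀy: Σx^2·y = 3168, Σx·y = 356, Σy = 66.
MᵀM·[p, q, r]ᵀ = Mᵀy becomes [[5729, 765, 125]; [765, 125, 15]; [125, 15, 5]]·[p, q, r]ᵀ = [3168, 356, 66]ᵀ.
Solving the 3×3 system (Gaussian elimination) gives p = 997/937, q = -15049/4685, r = -17636/4685.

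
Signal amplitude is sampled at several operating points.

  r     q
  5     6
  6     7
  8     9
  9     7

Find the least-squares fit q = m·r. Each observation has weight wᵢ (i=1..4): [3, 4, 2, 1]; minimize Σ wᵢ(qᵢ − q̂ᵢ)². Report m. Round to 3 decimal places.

m = 1.086

Normal-equation sums: Σwᵢ·r·r = 428.
And Σwᵢ·r·q = 465.
So XᵀWX·[m]ᵀ = XᵀWq: [[428]]·[m]ᵀ = [465]ᵀ.
m = 465/428 = 1.08645.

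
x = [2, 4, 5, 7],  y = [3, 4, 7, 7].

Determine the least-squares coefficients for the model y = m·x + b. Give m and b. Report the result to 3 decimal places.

Setting ∂/∂m … = 0 gives: 94·m + 18·b = 106;  18·m + 4·b = 21.
det = 94·4 − 18² = 52.
m = (106·4 − 18·21)/52 = 23/26; b = (94·21 − 18·106)/52 = 33/26.

m = 0.885, b = 1.269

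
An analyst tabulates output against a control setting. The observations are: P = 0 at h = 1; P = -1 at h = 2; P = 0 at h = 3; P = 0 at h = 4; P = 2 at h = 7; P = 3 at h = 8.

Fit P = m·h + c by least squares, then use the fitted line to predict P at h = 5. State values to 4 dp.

With design matrix M, MᵀM = [[143, 25]; [25, 6]] and MᵀP = [36, 4]ᵀ.
det = 143·6 − 25² = 233.
m = (36·6 − 25·4)/233 = 116/233; c = (143·4 − 25·36)/233 = -328/233.
At h = 5: P̂ = (116/233)·(5) + (-328/233)·(1) = 252/233.

P̂ = 1.0815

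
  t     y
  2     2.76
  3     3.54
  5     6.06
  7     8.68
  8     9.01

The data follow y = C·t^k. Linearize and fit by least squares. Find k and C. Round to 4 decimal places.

k = 0.9075, C = 1.4052

Let Y = ln y. Fitting Y = k·ln t + ln C by least squares:
Sums: Σln t = 7.4265, Σ(ln t)² = 12.3883, Σln y = 8.4404, Σln t·ln y = 13.7687.
Normal system: [[12.3883, 7.4265]; [7.4265, 5]]·[k, ln C]ᵀ = [13.7687, 8.4404]ᵀ.
Δ = 12.3883·5 − (7.4265)² = 6.7880; k = (13.7687·5 − 7.4265·8.4404)/6.7880 = 0.90751, ln C = (12.3883·8.4404 − 7.4265·13.7687)/6.7880 = 0.34015, so C = exp(0.34015) = 1.40515.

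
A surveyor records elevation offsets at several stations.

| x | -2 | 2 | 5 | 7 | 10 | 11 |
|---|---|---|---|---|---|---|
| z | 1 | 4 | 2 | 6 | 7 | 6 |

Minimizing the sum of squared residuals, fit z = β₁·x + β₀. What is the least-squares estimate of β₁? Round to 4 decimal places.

β₁ = 0.4198

The normal equations are: 303·β₁ + 33·β₀ = 194;  33·β₁ + 6·β₀ = 26.
det = 303·6 − 33² = 729.
β₁ = (194·6 − 33·26)/729 = 34/81; β₀ = (303·26 − 33·194)/729 = 164/81.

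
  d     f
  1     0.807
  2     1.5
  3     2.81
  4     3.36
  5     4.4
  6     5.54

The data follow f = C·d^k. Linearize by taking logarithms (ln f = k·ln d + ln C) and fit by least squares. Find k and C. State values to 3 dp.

k = 1.082, C = 0.780

With ln fᵢ as the transformed response and ln dᵢ as the regressor:
Σln d = 6.5793, Σ(ln d)² = 9.4099, Σln f = 5.6298, Σln d·ln f = 8.5483.
Equations: 9.4099·k + 6.5793·ln C = 8.5483;  6.5793·k + 6·ln C = 5.6298.
Solving (det = 13.1729): k = 1.08176, ln C = -0.24791, so C = exp(-0.24791) = 0.78043.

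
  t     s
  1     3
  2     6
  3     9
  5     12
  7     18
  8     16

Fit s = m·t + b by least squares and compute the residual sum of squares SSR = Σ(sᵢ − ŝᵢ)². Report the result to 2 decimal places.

SSR = 10.00

Normal-equation sums: Σt·t = 152, Σt = 26, Σ1 = 6.
Moment sums: Σt·s = 356, Σs = 64.
Normal equations: [[152, 26]; [26, 6]]·[m, b]ᵀ = [356, 64]ᵀ.
det = 152·6 − 26² = 236.
m = (356·6 − 26·64)/236 = 2; b = (152·64 − 26·356)/236 = 2.
Residuals: -1, 0, 1, 0, 2, -2; SSR = 10.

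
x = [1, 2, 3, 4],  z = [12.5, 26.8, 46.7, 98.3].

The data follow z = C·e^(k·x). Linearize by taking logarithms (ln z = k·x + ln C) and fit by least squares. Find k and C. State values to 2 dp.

k = 0.67, C = 6.53

Taking logs, ln z = k·x + ln C, so regress ln z on x.
Σx = 10.0000, Σ(x)² = 30.0000, Σln z = 14.2459, Σx·ln z = 38.9859.
Equations: 30.0000·k + 10.0000·ln C = 38.9859;  10.0000·k + 4·ln C = 14.2459.
Δ = 30.0000·4 − (10.0000)² = 20.0000; k = (38.9859·4 − 10.0000·14.2459)/20.0000 = 0.67422, ln C = (30.0000·14.2459 − 10.0000·38.9859)/20.0000 = 1.87592, so C = exp(1.87592) = 6.52681.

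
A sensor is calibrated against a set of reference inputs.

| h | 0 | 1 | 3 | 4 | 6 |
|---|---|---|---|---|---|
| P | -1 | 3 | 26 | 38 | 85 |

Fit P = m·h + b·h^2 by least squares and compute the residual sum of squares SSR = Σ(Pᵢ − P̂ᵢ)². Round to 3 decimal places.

SSR = 10.497

Entries of XᵀX: Σh·h = 62, Σh·h^2 = 308, Σh^2·h^2 = 1634.
Right-hand side: Σh·P = 743, Σh^2·P = 3905.
Normal equations: [[62, 308]; [308, 1634]]·[m, b]ᵀ = [743, 3905]ᵀ.
det = 62·1634 − 308² = 6444.
m = (743·1634 − 308·3905)/6444 = 629/358; b = (62·3905 − 308·743)/6444 = 737/358.
Residuals: -1, -146/179, 394/179, -352/179, 62/179; SSR = 1879/179.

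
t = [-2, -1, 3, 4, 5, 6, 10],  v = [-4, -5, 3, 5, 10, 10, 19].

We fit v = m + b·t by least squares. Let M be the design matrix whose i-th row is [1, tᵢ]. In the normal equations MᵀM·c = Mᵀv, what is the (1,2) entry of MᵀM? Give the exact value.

25

Row 1 ↔ basis 1, column 2 ↔ basis t, so (MᵀM)_{1,2} = Σᵢ t = (1)·(-2) + (1)·(-1) + (1)·(3) + (1)·(4) + (1)·(5) + (1)·(6) + (1)·(10) = 25.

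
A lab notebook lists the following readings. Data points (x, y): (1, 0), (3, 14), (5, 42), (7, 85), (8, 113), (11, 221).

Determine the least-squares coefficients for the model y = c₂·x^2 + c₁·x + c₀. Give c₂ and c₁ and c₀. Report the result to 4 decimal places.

c₂ = 1.9601, c₁ = -1.5083, c₀ = 0.0869

With design matrix A, AᵀA = [[21845, 2339, 269]; [2339, 269, 35]; [269, 35, 6]] and Aᵀy = [39314, 4182, 475]ᵀ.
Row-reducing yields c₂ = 61361/31305, c₁ = -47216/31305, c₀ = 907/10435.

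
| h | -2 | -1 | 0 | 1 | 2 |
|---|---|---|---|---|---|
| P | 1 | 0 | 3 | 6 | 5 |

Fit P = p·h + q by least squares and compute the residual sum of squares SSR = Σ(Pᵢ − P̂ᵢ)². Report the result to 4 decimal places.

SSR = 6.4000

From the data, Σh·h = 10, Σh = 0, Σ1 = 5.
And Σh·P = 14, ΣP = 15.
Determinant 10·5 − 0² = 50.
p = (14·5 − 0·15)/50 = 7/5; q = (10·15 − 0·14)/50 = 3.
Residuals: 4/5, -8/5, 0, 8/5, -4/5; SSR = 32/5.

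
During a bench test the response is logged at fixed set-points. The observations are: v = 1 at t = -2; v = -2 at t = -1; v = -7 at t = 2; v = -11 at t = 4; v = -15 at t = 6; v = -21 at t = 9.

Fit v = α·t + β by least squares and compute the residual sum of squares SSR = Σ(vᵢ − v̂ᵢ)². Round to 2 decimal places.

From the data, Σt·t = 142, Σt = 18, Σ1 = 6.
For Xᵀv: Σt·v = -337, Σv = -55.
Normal equations: [[142, 18]; [18, 6]]·[α, β]ᵀ = [-337, -55]ᵀ.
Δ = 142·6 − 18² = 528.
α = ((-337)·6 − 18·(-55))/528 = -43/22; β = (142·(-55) − 18·(-337))/528 = -109/33.
Residuals: 13/33, -43/66, 7/33, 4/33, 1/33, -7/66; SSR = 43/66.

SSR = 0.65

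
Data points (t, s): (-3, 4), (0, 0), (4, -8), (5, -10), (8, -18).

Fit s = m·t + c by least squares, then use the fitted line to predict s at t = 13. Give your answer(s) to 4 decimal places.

Entries of AᵀA: Σt·t = 114, Σt = 14, Σ1 = 5.
And Σt·s = -238, Σs = -32.
Normal equations: [[114, 14]; [14, 5]]·[m, c]ᵀ = [-238, -32]ᵀ.
Determinant 114·5 − 14² = 374.
m = ((-238)·5 − 14·(-32))/374 = -371/187; c = (114·(-32) − 14·(-238))/374 = -158/187.
At t = 13: ŝ = (-371/187)·(13) + (-158/187)·(1) = -293/11.

ŝ = -26.6364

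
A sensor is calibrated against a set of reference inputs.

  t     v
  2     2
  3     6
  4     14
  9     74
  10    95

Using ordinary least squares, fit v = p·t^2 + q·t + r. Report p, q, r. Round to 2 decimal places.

The normal equations are: 16914·p + 1828·q + 210·r = 15780;  1828·p + 210·q + 28·r = 1694;  210·p + 28·q + 5·r = 191.
Row-reducing yields p = 7021/6871, q = -5403/6871, r = -2153/6871.

p = 1.02, q = -0.79, r = -0.31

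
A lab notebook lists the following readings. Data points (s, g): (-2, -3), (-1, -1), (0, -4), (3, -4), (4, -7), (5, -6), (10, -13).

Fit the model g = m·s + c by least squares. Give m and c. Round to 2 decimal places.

Sums needed: Σs·s = 155, Σs = 19, Σ1 = 7.
For Mᵀg: Σs·g = -193, Σg = -38.
Determinant 155·7 − 19² = 724.
m = ((-193)·7 − 19·(-38))/724 = -629/724; c = (155·(-38) − 19·(-193))/724 = -2223/724.

m = -0.87, c = -3.07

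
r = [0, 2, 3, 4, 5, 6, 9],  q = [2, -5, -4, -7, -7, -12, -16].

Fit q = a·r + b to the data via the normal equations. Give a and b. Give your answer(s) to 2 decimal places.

a = -1.93, b = 0.98

Setting ∂/∂a … = 0 gives: 171·a + 29·b = -301;  29·a + 7·b = -49.
Determinant 171·7 − 29² = 356.
a = ((-301)·7 − 29·(-49))/356 = -343/178; b = (171·(-49) − 29·(-301))/356 = 175/178.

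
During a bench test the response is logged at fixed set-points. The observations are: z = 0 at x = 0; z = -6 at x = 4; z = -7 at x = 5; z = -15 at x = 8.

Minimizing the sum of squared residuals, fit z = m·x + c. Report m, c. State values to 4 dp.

m = -1.8321, c = 0.7863

The normal equations are: 105·m + 17·c = -179;  17·m + 4·c = -28.
Eliminating c: 4·(row 1) − 17·(row 2) gives 131·m = 4·(-179) − 17·(-28) = -240, so m = -240/131.
Then c = ((-28) − 17·(-240/131))/4 = 103/131.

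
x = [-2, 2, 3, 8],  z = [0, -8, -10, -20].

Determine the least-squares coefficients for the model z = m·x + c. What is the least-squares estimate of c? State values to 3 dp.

From the data, Σx·x = 81, Σx = 11, Σ1 = 4.
Right-hand side: Σx·z = -206, Σz = -38.
Normal equations: [[81, 11]; [11, 4]]·[m, c]ᵀ = [-206, -38]ᵀ.
Eliminating c: 4·(row 1) − 11·(row 2) gives 203·m = 4·(-206) − 11·(-38) = -406, so m = -2.
Then c = ((-38) − 11·(-2))/4 = -4.

c = -4.000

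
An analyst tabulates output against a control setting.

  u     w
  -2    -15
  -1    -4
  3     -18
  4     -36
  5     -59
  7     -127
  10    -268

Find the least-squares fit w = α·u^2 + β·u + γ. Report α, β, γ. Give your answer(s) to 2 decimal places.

α = -2.93, β = 2.37, γ = 1.44

Normal-equation sums: Σu^2·u^2 = 13380, Σu^2·u = 1550, Σu^2 = 204, Σu·u = 204, Σu = 26, Σ1 = 7.
Right-hand side: Σu^2·w = -35300, Σu·w = -4028, Σw = -527.
Row-reducing yields α = -18685/6367, β = 708982/299249, γ = 430575/299249.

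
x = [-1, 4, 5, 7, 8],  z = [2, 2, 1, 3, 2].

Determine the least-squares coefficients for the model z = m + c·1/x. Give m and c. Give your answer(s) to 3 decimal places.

m = 1.997, c = -0.051

From the data, Σ1 = 5, Σ1/x = -79/280, Σ1/x·1/x = 89261/78400.
Right-hand side: Σz = 10, Σ1/x·z = -87/140.
So AᵀA·[m, c]ᵀ = Aᵀz: [[5, -79/280]; [-79/280, 89261/78400]]·[m, c]ᵀ = [10, -87/140]ᵀ.
Eliminating c: (89261/78400)·(row 1) − (-79/280)·(row 2) gives (6876/1225)·m = (89261/78400)·10 − (-79/280)·(-87/140) = 1121/100, so m = 54929/27504.
Then c = ((-87/140) − (-79/280)·(54929/27504))/(89261/78400) = -175/3438.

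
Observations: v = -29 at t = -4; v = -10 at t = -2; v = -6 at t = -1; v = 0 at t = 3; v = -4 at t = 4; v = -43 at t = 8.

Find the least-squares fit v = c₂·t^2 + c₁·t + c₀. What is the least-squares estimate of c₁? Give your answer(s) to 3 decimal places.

AᵀA·[c₂, c₁, c₀]ᵀ = Aᵀv reads: 4706·c₂ + 530·c₁ + 110·c₀ = -3326;  530·c₂ + 110·c₁ + 8·c₀ = -218;  110·c₂ + 8·c₁ + 6·c₀ = -92.
Row-reducing yields c₂ = -31574/30049, c₁ = 93007/30049, c₀ = -5904/30049.

c₁ = 3.095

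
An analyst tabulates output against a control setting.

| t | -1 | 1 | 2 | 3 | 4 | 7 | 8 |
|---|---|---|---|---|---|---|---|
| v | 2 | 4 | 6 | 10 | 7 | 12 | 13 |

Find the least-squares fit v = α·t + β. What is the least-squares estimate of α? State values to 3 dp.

α = 1.213

Compute the Gram sums: Σt·t = 144, Σt = 24, Σ1 = 7.
Moment sums: Σt·v = 260, Σv = 54.
XᵀX·[α, β]ᵀ = Xᵀv becomes [[144, 24]; [24, 7]]·[α, β]ᵀ = [260, 54]ᵀ.
Eliminating β: 7·(row 1) − 24·(row 2) gives 432·α = 7·260 − 24·54 = 524, so α = 131/108.
Then β = (54 − 24·(131/108))/7 = 32/9.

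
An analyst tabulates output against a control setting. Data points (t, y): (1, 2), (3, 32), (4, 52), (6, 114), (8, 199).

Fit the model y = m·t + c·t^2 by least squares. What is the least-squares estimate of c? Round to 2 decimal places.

c = 2.94

Normal-equation sums: Σt·t = 126, Σt·t^2 = 820, Σt^2·t^2 = 5730.
Moment sums: Σt·y = 2582, Σt^2·y = 17962.
Normal equations: [[126, 820]; [820, 5730]]·[m, c]ᵀ = [2582, 17962]ᵀ.
det = 126·5730 − 820² = 49580.
m = (2582·5730 − 820·17962)/49580 = 3301/2479; c = (126·17962 − 820·2582)/49580 = 36493/12395.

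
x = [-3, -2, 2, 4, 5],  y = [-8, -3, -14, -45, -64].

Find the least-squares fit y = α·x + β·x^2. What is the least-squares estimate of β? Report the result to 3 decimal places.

β = -1.974

Forming MᵀM = [[58, 162]; [162, 994]] and Mᵀy = [-498, -2460]ᵀ gives MᵀM·[α, β]ᵀ = Mᵀy.
Δ = 58·994 − 162² = 31408.
α = ((-498)·994 − 162·(-2460))/31408 = -24123/7852; β = (58·(-2460) − 162·(-498))/31408 = -15501/7852.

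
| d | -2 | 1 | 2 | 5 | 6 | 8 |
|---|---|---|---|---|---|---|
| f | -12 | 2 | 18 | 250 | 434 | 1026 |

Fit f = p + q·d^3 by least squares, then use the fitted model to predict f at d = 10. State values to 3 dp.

Normal-equation sums: Σ1 = 6, Σd^3 = 854, Σd^3·d^3 = 324554.
Right-hand side: Σf = 1718, Σd^3·f = 650548.
MᵀM·[p, q]ᵀ = Mᵀf becomes [[6, 854]; [854, 324554]]·[p, q]ᵀ = [1718, 650548]ᵀ.
Δ = 6·324554 − 854² = 1218008.
p = (1718·324554 − 854·650548)/1218008 = 503945/304502; q = (6·650548 − 854·1718)/1218008 = 609029/304502.
At d = 10: f̂ = (503945/304502)·(1) + (609029/304502)·(1000) = 609532945/304502.

f̂ = 2001.737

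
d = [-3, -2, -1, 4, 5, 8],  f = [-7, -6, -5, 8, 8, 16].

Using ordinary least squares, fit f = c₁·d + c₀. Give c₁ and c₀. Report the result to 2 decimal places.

Entries of MᵀM: Σd·d = 119, Σd = 11, Σ1 = 6.
And Σd·f = 238, Σf = 14.
MᵀM·[c₁, c₀]ᵀ = Mᵀf becomes [[119, 11]; [11, 6]]·[c₁, c₀]ᵀ = [238, 14]ᵀ.
Determinant 119·6 − 11² = 593.
c₁ = (238·6 − 11·14)/593 = 1274/593; c₀ = (119·14 − 11·238)/593 = -952/593.

c₁ = 2.15, c₀ = -1.61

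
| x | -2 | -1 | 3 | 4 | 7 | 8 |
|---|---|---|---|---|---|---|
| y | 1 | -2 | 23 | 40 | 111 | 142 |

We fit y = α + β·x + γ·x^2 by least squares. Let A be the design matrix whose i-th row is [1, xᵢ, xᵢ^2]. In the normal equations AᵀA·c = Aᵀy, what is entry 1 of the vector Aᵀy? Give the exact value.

315

Entry 1 ↔ basis 1, so (Aᵀy)_{1} = Σᵢ yᵢ = (1)·(1) + (1)·(-2) + (1)·(23) + (1)·(40) + (1)·(111) + (1)·(142) = 315.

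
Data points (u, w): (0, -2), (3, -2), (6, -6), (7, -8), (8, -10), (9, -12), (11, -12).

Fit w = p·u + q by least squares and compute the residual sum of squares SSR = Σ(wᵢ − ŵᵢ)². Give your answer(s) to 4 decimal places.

From the data, Σu·u = 360, Σu = 44, Σ1 = 7.
And Σu·w = -418, Σw = -52.
Eliminating q: 7·(row 1) − 44·(row 2) gives 584·p = 7·(-418) − 44·(-52) = -638, so p = -319/292.
Then q = ((-52) − 44·(-319/292))/7 = -41/73.
Residuals: -105/73, 537/292, 163/146, 61/292, -51/73, -469/292, 169/292; SSR = 1481/146.

SSR = 10.1438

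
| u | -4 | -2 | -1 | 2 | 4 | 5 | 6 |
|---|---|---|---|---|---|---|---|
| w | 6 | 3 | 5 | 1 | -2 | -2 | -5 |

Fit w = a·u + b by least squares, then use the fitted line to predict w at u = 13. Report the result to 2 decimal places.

ŵ = -10.96

The normal system XᵀX·[a, b]ᵀ = Xᵀw is [[102, 10]; [10, 7]]·[a, b]ᵀ = [-81, 6]ᵀ.
Eliminating b: 7·(row 1) − 10·(row 2) gives 614·a = 7·(-81) − 10·6 = -627, so a = -627/614.
Then b = (6 − 10·(-627/614))/7 = 711/307.
At u = 13: ŵ = (-627/614)·(13) + (711/307)·(1) = -6729/614.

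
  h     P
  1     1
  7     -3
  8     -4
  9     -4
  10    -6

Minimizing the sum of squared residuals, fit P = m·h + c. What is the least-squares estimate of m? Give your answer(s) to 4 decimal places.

m = -0.7200

Entries of XᵀX: Σh·h = 295, Σh = 35, Σ1 = 5.
Right-hand side: Σh·P = -148, ΣP = -16.
XᵀX·[m, c]ᵀ = XᵀP becomes [[295, 35]; [35, 5]]·[m, c]ᵀ = [-148, -16]ᵀ.
Eliminating c: 5·(row 1) − 35·(row 2) gives 250·m = 5·(-148) − 35·(-16) = -180, so m = -18/25.
Then c = ((-16) − 35·(-18/25))/5 = 46/25.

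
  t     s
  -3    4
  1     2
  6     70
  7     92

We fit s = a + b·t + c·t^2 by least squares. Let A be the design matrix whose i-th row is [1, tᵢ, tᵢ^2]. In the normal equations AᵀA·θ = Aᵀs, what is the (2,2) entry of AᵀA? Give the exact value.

95

Row 2 ↔ basis t, column 2 ↔ basis t, so (AᵀA)_{2,2} = Σᵢ (t)·(t) = (-3)·(-3) + (1)·(1) + (6)·(6) + (7)·(7) = 95.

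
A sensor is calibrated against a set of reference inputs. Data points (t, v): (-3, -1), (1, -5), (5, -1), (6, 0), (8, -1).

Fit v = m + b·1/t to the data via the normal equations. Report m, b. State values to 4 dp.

m = -0.8150, b = -3.3885

The normal equations are: 5·m + (139/120)·b = -8;  (139/120)·m + (17201/14400)·b = -599/120.
det = 5·(17201/14400) − (139/120)² = 5557/1200.
m = ((-8)·(17201/14400) − (139/120)·(-599/120))/(5557/1200) = -54347/66684; b = (5·(-599/120) − (139/120)·(-8))/(5557/1200) = -18830/5557.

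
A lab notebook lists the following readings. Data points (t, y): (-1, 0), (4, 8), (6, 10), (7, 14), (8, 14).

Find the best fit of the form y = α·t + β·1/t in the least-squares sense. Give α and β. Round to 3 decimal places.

α = 1.871, β = -1.722

With design matrix M, MᵀM = [[166, 5]; [5, 31789/28224]] and Mᵀy = [302, 89/12]ᵀ.
Determinant 166·(31789/28224) − 5² = 2285687/14112.
α = (302·(31789/28224) − 5·(89/12))/(2285687/14112) = 4276819/2285687; β = (166·(89/12) − 5·302)/(2285687/14112) = -3934896/2285687.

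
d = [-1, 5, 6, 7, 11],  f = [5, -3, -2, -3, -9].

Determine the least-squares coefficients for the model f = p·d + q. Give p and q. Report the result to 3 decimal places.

p = -1.128, q = 3.915

From the data, Σd·d = 232, Σd = 28, Σ1 = 5.
And Σd·f = -152, Σf = -12.
So XᵀX·[p, q]ᵀ = Xᵀf: [[232, 28]; [28, 5]]·[p, q]ᵀ = [-152, -12]ᵀ.
Determinant 232·5 − 28² = 376.
p = ((-152)·5 − 28·(-12))/376 = -53/47; q = (232·(-12) − 28·(-152))/376 = 184/47.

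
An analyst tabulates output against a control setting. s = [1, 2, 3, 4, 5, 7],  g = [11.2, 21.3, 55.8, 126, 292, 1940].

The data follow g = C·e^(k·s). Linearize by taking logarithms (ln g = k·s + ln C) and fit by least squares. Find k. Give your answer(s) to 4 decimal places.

With ln gᵢ as the transformed response and sᵢ as the regressor:
XᵀX = [[104.0000, 22.0000]; [22.0000, 6]], rhs = [121.3206, 27.5799]ᵀ  (here Σs = 22.0000, Σ(s)² = 104.0000, Σln g = 27.5799, Σs·ln g = 121.3206).
Solving (det = 140.0000): k = 0.86548, ln C = 1.42323.

k = 0.8655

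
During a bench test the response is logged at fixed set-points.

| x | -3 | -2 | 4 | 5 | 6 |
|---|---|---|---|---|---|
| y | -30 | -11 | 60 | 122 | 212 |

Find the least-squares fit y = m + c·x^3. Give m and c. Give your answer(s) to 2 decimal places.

Sums needed: Σ1 = 5, Σx^3 = 370, Σx^3·x^3 = 67170.
Moment sums: Σy = 353, Σx^3·y = 65780.
Δ = 5·67170 − 370² = 198950.
m = (353·67170 − 370·65780)/198950 = -62759/19895; c = (5·65780 − 370·353)/198950 = 19829/19895.

m = -3.15, c = 1.00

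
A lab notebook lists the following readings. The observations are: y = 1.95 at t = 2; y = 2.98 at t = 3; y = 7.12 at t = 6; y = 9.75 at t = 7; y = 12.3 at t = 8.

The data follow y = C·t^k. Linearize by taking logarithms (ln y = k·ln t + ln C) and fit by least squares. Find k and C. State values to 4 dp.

k = 1.3151, C = 0.7413

With ln yᵢ as the transformed response and ln tᵢ as the regressor:
XᵀX = [[13.0084, 7.6089]; [7.6089, 5]], rhs = [14.8295, 8.5095]ᵀ  (here Σln t = 7.6089, Σ(ln t)² = 13.0084, Σln y = 8.5095, Σln t·ln y = 14.8295).
Slope k = (n·Σln t·ln y − Σln t·Σln y)/(n·Σ(ln t)² − (Σln t)²) = (5·14.8295 − 7.6089·8.5095)/7.1473 = 1.31511; ln C = (Σln y − k·Σln t)/n = -0.29940, so C = exp(-0.29940) = 0.74126.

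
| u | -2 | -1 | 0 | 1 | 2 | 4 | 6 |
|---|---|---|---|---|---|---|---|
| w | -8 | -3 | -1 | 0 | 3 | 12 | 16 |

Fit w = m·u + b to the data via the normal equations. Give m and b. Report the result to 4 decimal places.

m = 2.9731, b = -1.5329

Forming AᵀA = [[62, 10]; [10, 7]] and Aᵀw = [169, 19]ᵀ gives AᵀA·[m, b]ᵀ = Aᵀw.
Eliminating b: 7·(row 1) − 10·(row 2) gives 334·m = 7·169 − 10·19 = 993, so m = 993/334.
Then b = (19 − 10·(993/334))/7 = -256/167.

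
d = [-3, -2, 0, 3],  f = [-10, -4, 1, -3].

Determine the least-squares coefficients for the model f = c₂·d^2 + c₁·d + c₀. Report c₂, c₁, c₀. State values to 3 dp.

c₂ = -0.848, c₁ = 1.121, c₀ = 1.227

From the data, Σd^2·d^2 = 178, Σd^2·d = -8, Σd^2 = 22, Σd·d = 22, Σd = -2, Σ1 = 4.
And Σd^2·f = -133, Σd·f = 29, Σf = -16.
Inverting the 3×3 Gram matrix, [c₂, c₁, c₀]ᵀ = [-28/33, 37/33, 27/22]ᵀ.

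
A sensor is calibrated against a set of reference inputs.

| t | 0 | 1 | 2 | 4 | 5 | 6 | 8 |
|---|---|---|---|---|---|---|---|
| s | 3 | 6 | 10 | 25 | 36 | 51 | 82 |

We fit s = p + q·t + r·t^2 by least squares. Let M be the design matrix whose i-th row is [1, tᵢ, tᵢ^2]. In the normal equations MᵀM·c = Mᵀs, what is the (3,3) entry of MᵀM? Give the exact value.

Row 3 ↔ basis t^2, column 3 ↔ basis t^2, so (MᵀM)_{3,3} = Σᵢ (t^2)·(t^2) = (0)·(0) + (1)·(1) + (4)·(4) + (16)·(16) + (25)·(25) + (36)·(36) + (64)·(64) = 6290.

6290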